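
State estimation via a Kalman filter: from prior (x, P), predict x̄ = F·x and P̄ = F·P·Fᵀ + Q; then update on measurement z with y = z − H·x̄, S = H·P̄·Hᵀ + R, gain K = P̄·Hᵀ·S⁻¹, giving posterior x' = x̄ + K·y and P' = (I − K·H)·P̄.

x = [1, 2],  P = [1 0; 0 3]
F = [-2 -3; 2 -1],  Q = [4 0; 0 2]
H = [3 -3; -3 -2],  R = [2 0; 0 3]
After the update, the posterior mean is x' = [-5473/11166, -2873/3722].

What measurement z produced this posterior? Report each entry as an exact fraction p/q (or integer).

x̄ = F·x = [-8, 0]
P̄ = F·P·Fᵀ + Q = [35 5; 5 9]
S = H·P̄·Hᵀ + R = [308 -246; -246 414]
K = P̄·Hᵀ·S⁻¹ = [1495/11166 -3320/16749; -727/3722 -1093/5583]
x' − x̄ = [83855/11166, -2873/3722] = K·y
y = (KᵀK)⁻¹·Kᵀ·(x' − x̄) = [25, -21]
z = y + H·x̄ = [25, -21] + [-24, 24] = [1, 3]

z = [1, 3]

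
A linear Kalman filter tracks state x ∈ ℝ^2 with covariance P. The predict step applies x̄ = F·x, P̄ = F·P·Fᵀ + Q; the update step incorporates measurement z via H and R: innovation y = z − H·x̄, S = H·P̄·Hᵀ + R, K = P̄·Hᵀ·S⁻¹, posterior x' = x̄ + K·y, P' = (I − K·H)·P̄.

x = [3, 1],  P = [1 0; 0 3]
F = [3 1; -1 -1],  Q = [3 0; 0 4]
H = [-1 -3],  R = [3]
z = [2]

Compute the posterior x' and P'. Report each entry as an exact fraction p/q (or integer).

x' = [10, -4]
P' = [89/6 -5; -5 2]

x̄ = F·x = [10, -4]
P̄ = F·P·Fᵀ + Q = [15 -6; -6 8]
y = z − H·x̄ = [0]
S = H·P̄·Hᵀ + R = [54]
K = P̄·Hᵀ·S⁻¹ = [1/18; -1/3]
x' = x̄ + K·y = [10, -4]
P' = (I − K·H)·P̄ = [89/6 -5; -5 2]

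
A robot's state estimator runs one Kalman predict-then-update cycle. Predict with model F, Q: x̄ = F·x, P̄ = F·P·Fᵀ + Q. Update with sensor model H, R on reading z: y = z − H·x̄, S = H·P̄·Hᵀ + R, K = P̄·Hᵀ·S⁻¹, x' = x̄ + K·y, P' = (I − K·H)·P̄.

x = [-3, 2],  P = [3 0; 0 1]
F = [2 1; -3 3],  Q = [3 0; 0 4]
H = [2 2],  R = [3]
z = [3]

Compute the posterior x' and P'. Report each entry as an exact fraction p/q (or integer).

x' = [-466/107, 655/107]
P' = [1708/107 -1705/107; -1705/107 1780/107]

x̄ = F·x = [-4, 15]
P̄ = F·P·Fᵀ + Q = [16 -15; -15 40]
y = z − H·x̄ = [-19]
S = H·P̄·Hᵀ + R = [107]
K = P̄·Hᵀ·S⁻¹ = [2/107; 50/107]
x' = x̄ + K·y = [-466/107, 655/107]
P' = (I − K·H)·P̄ = [1708/107 -1705/107; -1705/107 1780/107]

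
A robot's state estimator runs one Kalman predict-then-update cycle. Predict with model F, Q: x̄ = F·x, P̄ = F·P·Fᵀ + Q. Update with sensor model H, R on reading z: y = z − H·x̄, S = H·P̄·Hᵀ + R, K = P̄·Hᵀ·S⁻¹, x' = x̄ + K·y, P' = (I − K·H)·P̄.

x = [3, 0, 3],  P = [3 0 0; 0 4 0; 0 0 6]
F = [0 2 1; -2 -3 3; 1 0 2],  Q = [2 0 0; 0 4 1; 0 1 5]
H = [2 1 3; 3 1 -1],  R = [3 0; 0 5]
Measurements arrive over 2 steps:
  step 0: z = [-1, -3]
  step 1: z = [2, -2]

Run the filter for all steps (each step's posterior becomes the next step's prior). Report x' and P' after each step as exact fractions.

step 0: x̄ = F·x = [3, 3, 9]
step 0: P̄ = F·P·Fᵀ + Q = [24 -6 12; -6 106 31; 12 31 32]
step 0: y = z − H·x̄ = [-37, -6]
step 0: S = H·P̄·Hᵀ + R = [799 270; 270 189]
step 0: K = P̄·Hᵀ·S⁻¹ = [6/2893 818/2893; 739/2893 -1649/26037; 707/2893 -12805/78111]
step 0: x' = x̄ + K·y = [3549/2893, -52694/8679, 24512/26037]
step 0: P' = (I − K·H)·P̄ = [24792/2893 -65106/2893 5180/2893; -65106/2893 536726/8679 -139439/26037; 5180/2893 -139439/26037 65288/78111]
step 1: x̄ = F·x = [-291652/26037, 161300/8679, 80965/26037]
step 1: P̄ = F·P·Fᵀ + Q = [17870378/78111 -7763521/26037 -4918556/78111; -7763521/26037 3534380/8679 2258233/26037; -4918556/78111 2258233/26037 1880531/78111]
step 1: y = z − H·x̄ = [-91417/26037, 38177/2367]
step 1: S = H·P̄·Hᵀ + R = [8913314/78111 -358474/7101; -358474/7101 6466588/7101]
step 1: K = P̄·Hᵀ·S⁻¹ = [-160276451/3958962798 976195487/1979481399; 698216369/1979481399 -2418044249/3958962798; 154243570/659827133 -82925140/659827133]
step 1: x' = x̄ + K·y = [-12293532023/3958962798, 29674462423/3958962798, 172763975/659827133]
step 1: P' = (I − K·H)·P̄ = [20203234511/3958962798 -48357636091/3958962798 415018762/659827133; -48357636091/3958962798 62481578935/1979481399 -1336588193/659827133; 415018762/659827133 -1336588193/659827133 323093793/659827133]

step 0: x' = [3549/2893, -52694/8679, 24512/26037], P' = [24792/2893 -65106/2893 5180/2893; -65106/2893 536726/8679 -139439/26037; 5180/2893 -139439/26037 65288/78111]
step 1: x' = [-12293532023/3958962798, 29674462423/3958962798, 172763975/659827133], P' = [20203234511/3958962798 -48357636091/3958962798 415018762/659827133; -48357636091/3958962798 62481578935/1979481399 -1336588193/659827133; 415018762/659827133 -1336588193/659827133 323093793/659827133]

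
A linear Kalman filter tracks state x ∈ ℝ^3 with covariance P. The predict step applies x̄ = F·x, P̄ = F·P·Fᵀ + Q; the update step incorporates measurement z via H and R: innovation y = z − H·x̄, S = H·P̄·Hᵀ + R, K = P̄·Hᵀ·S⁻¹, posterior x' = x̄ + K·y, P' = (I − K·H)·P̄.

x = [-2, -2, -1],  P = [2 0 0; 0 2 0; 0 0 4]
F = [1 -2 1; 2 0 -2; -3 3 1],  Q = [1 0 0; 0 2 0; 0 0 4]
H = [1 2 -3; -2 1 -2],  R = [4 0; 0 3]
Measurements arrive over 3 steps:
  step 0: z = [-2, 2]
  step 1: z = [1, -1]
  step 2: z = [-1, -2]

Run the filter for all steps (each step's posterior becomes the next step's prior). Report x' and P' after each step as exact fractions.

step 0: x' = [-63707/59999, -37478/59999, -8923/59999], P' = [47748/59999 -52920/59999 -38688/59999; -52920/59999 232874/59999 139444/59999; -38688/59999 139444/59999 101072/59999]
step 1: x' = [1026236999/1387597613, -1416585794/1387597613, -1050689882/1387597613], P' = [808811910/1387597613 -532787284/1387597613 -462648314/1387597613; -532787284/1387597613 3529146902/1387597613 2071350344/1387597613; -462648314/1387597613 2071350344/1387597613 1621488234/1387597613]
step 2: x' = [148109453490/422951396609, 43888513842/641248891633, 218405612777/422951396609], P' = [245628369526/422951396609 -5220769964/13643593439 -140296593242/422951396609; -5220769964/13643593439 1624187689070/641248891633 20282323240/13643593439; -140296593242/422951396609 20282323240/13643593439 492521244202/422951396609]

step 0: x̄ = F·x = [1, -2, -1]
step 0: P̄ = F·P·Fᵀ + Q = [15 -4 -14; -4 26 -20; -14 -20 44]
step 0: y = z − H·x̄ = [-2, 4]
step 0: S = H·P̄·Hᵀ + R = [827 382; 382 249]
step 0: K = P̄·Hᵀ·S⁻¹ = [14493/59999 -23680/59999; -1376/59999 19942/59999; -15754/59999 4892/59999]
step 0: x' = x̄ + K·y = [-63707/59999, -37478/59999, -8923/59999]
step 0: P' = (I − K·H)·P̄ = [47748/59999 -52920/59999 -38688/59999; -52920/59999 232874/59999 139444/59999; -38688/59999 139444/59999 101072/59999]
step 1: x̄ = F·x = [2326/59999, -109568/59999, 69764/59999]
step 1: P̄ = F·P·Fᵀ + Q = [716843/59999 662808/59999 -1698876/59999; 662808/59999 1024782/59999 -1952320/59999; -1698876/59999 -1952320/59999 4888018/59999]
step 1: y = z − H·x̄ = [486101/59999, 193749/59999]
step 1: S = H·P̄·Hᵀ + R = [85320457/59999 34826298/59999; 34826298/59999 15191263/59999]
step 1: K = P̄·Hᵀ·S⁻¹ = [282795571/1387597613 -408371492/1387597613; 77863872/1387597613 150673594/1387597613; -296103082/1387597613 -82109832/1387597613]
step 1: x' = x̄ + K·y = [1026236999/1387597613, -1416585794/1387597613, -1050689882/1387597613]
step 1: P' = (I − K·H)·P̄ = [808811910/1387597613 -532787284/1387597613 -462648314/1387597613; -532787284/1387597613 3529146902/1387597613 2071350344/1387597613; -462648314/1387597613 2071350344/1387597613 1621488234/1387597613]
step 2: x̄ = F·x = [2808718705/1387597613, 4153853762/1387597613, -8379158261/1387597613]
step 2: P̄ = F·P·Fᵀ + Q = [10854936497/1387597613 8791197864/1387597613 -23778267492/1387597613; 8791197864/1387597613 16197582314/1387597613 -27421860208/1387597613; -23778267492/1387597613 -27421860208/1387597613 71007671054/1387597613]
step 2: y = z − H·x̄ = [-37641498625/1387597613, -18069928100/1387597613]
step 2: S = H·P̄·Hᵀ + R = [1227161414595/1387597613 507197675854/1387597613; 507197675854/1387597613 232107314797/1387597613]
step 2: K = P̄·Hᵀ·S⁻¹ = [85707602871/422951396609 -124169140484/422951396609; 35797903248/641248891633 69467227042/641248891633; -90089071242/422951396609 -25232427160/422951396609]
step 2: x' = x̄ + K·y = [148109453490/422951396609, 43888513842/641248891633, 218405612777/422951396609]
step 2: P' = (I − K·H)·P̄ = [245628369526/422951396609 -5220769964/13643593439 -140296593242/422951396609; -5220769964/13643593439 1624187689070/641248891633 20282323240/13643593439; -140296593242/422951396609 20282323240/13643593439 492521244202/422951396609]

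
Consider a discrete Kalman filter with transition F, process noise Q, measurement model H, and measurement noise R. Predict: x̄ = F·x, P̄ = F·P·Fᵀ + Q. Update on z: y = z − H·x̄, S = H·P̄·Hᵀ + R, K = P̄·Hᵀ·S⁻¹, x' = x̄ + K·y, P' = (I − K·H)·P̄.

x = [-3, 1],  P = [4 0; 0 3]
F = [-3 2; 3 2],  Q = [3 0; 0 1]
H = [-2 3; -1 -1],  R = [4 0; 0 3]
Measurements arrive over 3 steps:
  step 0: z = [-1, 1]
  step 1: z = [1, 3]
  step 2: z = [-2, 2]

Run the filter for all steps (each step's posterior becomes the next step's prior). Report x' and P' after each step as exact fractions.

step 0: x̄ = F·x = [11, -7]
step 0: P̄ = F·P·Fᵀ + Q = [51 -24; -24 49]
step 0: y = z − H·x̄ = [42, 5]
step 0: S = H·P̄·Hᵀ + R = [937 -21; -21 55]
step 0: K = P̄·Hᵀ·S⁻¹ = [-10137/51094 -28953/51094; 5100/25547 -9665/25547]
step 0: x' = x̄ + K·y = [-8485/51094, -12954/25547]
step 0: P' = (I − K·H)·P̄ = [60225/51094 13317/25547; 13317/25547 15678/25547]
step 1: x̄ = F·x = [-26361/51094, -77271/51094]
step 1: P̄ = F·P·Fᵀ + Q = [501123/51094 -416601/51094; -416601/51094 1038151/51094]
step 1: y = z − H·x̄ = [230185/51094, 24825/25547]
step 1: S = H·P̄·Hᵀ + R = [16551439/51094 -847803/25547; -847803/25547 429677/25547]
step 1: K = P̄·Hᵀ·S⁻¹ = [-40682337/222109555 -102116658/222109555; 9153831/44421911 -14067716/44421911]
step 1: x' = x̄ + K·y = [-79420620/44421911, -39611559/44421911]
step 1: P' = (I − K·H)·P̄ = [216355854/222109555 17998824/44421911; 17998824/44421911 24204324/44421911]
step 2: x̄ = F·x = [159038742/44421911, -317484978/44421911]
step 2: P̄ = F·P·Fᵀ + Q = [2017688391/222109555 -1463116206/222109555; -1463116206/222109555 3733328161/222109555]
step 2: y = z − H·x̄ = [1181688596/44421911, -69602414/44421911]
step 2: S = H·P̄·Hᵀ + R = [12023307941/44421911 -1140298299/44421911; -1140298299/44421911 698222561/44421911]
step 2: K = P̄·Hᵀ·S⁻¹ = [-29331070713/159710928500 -73272364167/159710928500; 3275196561/15971092850 -5036864051/15971092850]
step 2: x' = x̄ + K·y = [-9364822671/15971092850, -1912888753/1597109285]
step 2: P' = (I − K·H)·P̄ = [155355112071/159710928500 6446198043/15971092850; 6446198043/15971092850 866439411/1597109285]

step 0: x' = [-8485/51094, -12954/25547], P' = [60225/51094 13317/25547; 13317/25547 15678/25547]
step 1: x' = [-79420620/44421911, -39611559/44421911], P' = [216355854/222109555 17998824/44421911; 17998824/44421911 24204324/44421911]
step 2: x' = [-9364822671/15971092850, -1912888753/1597109285], P' = [155355112071/159710928500 6446198043/15971092850; 6446198043/15971092850 866439411/1597109285]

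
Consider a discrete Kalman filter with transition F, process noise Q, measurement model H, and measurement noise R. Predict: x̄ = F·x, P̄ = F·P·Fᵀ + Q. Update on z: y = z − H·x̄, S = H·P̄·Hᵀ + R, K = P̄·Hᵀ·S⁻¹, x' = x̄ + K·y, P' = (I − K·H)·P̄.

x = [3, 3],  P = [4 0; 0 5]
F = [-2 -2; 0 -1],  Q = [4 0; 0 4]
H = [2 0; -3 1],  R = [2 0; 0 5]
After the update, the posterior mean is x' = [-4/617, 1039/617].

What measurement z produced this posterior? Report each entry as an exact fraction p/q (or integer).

z = [1, 3]

x̄ = F·x = [-12, -3]
P̄ = F·P·Fᵀ + Q = [40 10; 10 9]
S = H·P̄·Hᵀ + R = [162 -220; -220 314]
K = P̄·Hᵀ·S⁻¹ = [230/617 -55/617; 415/617 499/1234]
x' − x̄ = [7400/617, 2890/617] = K·y
y = (KᵀK)⁻¹·Kᵀ·(x' − x̄) = [25, -30]
z = y + H·x̄ = [25, -30] + [-24, 33] = [1, 3]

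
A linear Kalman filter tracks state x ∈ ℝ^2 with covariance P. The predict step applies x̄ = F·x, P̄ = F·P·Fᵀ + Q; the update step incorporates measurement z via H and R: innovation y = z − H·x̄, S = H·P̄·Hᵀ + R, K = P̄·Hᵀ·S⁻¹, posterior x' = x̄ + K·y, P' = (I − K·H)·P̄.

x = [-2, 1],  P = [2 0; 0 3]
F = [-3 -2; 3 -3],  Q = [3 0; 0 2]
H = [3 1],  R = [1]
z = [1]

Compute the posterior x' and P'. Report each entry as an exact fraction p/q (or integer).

x' = [394/115, -3199/345]
P' = [528/115 -1551/115; -1551/115 14006/345]

x̄ = F·x = [4, -9]
P̄ = F·P·Fᵀ + Q = [33 0; 0 47]
y = z − H·x̄ = [-2]
S = H·P̄·Hᵀ + R = [345]
K = P̄·Hᵀ·S⁻¹ = [33/115; 47/345]
x' = x̄ + K·y = [394/115, -3199/345]
P' = (I − K·H)·P̄ = [528/115 -1551/115; -1551/115 14006/345]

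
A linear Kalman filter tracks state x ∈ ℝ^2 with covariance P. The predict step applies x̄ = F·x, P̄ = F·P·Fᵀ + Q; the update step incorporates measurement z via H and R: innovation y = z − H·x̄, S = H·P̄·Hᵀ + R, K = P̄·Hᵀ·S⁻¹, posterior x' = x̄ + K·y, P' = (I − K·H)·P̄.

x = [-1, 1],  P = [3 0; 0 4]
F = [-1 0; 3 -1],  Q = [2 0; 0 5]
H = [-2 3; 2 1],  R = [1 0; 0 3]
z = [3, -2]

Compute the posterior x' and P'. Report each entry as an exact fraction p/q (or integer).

x̄ = F·x = [1, -4]
P̄ = F·P·Fᵀ + Q = [5 -9; -9 36]
y = z − H·x̄ = [17, 0]
S = H·P̄·Hᵀ + R = [453 52; 52 23]
K = P̄·Hᵀ·S⁻¹ = [-903/7715 2377/7715; 1962/7715 1602/7715]
x' = x̄ + K·y = [-7636/7715, 2494/7715]
P' = (I − K·H)·P̄ = [2787/7715 1557/7715; 1557/7715 1692/7715]

x' = [-7636/7715, 2494/7715]
P' = [2787/7715 1557/7715; 1557/7715 1692/7715]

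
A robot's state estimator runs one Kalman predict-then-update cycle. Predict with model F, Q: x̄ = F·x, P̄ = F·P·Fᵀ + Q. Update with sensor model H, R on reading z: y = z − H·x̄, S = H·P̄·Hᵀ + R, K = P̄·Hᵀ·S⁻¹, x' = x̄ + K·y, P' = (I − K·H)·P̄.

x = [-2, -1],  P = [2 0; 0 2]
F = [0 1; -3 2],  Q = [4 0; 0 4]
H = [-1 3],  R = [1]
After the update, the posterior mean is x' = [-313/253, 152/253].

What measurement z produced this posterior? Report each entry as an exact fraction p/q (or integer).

x̄ = F·x = [-1, 4]
P̄ = F·P·Fᵀ + Q = [6 4; 4 30]
S = H·P̄·Hᵀ + R = [253]
K = P̄·Hᵀ·S⁻¹ = [6/253; 86/253]
x' − x̄ = [-60/253, -860/253] = K·y
y = (KᵀK)⁻¹·Kᵀ·(x' − x̄) = [-10]
z = y + H·x̄ = [-10] + [13] = [3]

z = [3]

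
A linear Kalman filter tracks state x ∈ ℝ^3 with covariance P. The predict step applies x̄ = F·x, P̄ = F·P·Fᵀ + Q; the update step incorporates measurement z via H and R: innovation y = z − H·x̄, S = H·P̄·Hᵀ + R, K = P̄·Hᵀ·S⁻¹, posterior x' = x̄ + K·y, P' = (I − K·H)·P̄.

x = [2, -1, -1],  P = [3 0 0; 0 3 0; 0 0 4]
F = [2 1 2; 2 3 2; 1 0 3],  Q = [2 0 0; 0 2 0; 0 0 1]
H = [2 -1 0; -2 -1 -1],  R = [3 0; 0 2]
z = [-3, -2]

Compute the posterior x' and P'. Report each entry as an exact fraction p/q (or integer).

x̄ = F·x = [1, -1, -1]
P̄ = F·P·Fᵀ + Q = [33 37 30; 37 57 30; 30 30 40]
y = z − H·x̄ = [-6, -2]
S = H·P̄·Hᵀ + R = [44 -105; -105 559]
K = P̄·Hᵀ·S⁻¹ = [2246/13571 -2807/13571; -7402/13571 -5299/13571; 3120/13571 -2570/13571]
x' = x̄ + K·y = [5709/13571, 41439/13571, -27151/13571]
P' = (I − K·H)·P̄ = [9378/13571 12018/13571 -25160/13571; 12018/13571 46242/13571 -59680/13571; -25160/13571 -59680/13571 115140/13571]

x' = [5709/13571, 41439/13571, -27151/13571]
P' = [9378/13571 12018/13571 -25160/13571; 12018/13571 46242/13571 -59680/13571; -25160/13571 -59680/13571 115140/13571]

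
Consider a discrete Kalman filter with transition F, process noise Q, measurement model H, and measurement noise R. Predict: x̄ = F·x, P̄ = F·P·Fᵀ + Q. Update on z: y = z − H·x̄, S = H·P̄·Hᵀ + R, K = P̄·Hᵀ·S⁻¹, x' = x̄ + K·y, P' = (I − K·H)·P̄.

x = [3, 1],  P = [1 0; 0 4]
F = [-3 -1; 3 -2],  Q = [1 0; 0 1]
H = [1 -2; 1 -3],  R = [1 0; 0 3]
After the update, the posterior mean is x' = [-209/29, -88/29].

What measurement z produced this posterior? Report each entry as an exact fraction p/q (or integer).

z = [-1, 2]

x̄ = F·x = [-10, 7]
P̄ = F·P·Fᵀ + Q = [14 -1; -1 26]
S = H·P̄·Hᵀ + R = [123 175; 175 257]
K = P̄·Hᵀ·S⁻¹ = [1137/986 -709/986; 6/29 -13/29]
x' − x̄ = [81/29, -291/29] = K·y
y = (KᵀK)⁻¹·Kᵀ·(x' − x̄) = [23, 33]
z = y + H·x̄ = [23, 33] + [-24, -31] = [-1, 2]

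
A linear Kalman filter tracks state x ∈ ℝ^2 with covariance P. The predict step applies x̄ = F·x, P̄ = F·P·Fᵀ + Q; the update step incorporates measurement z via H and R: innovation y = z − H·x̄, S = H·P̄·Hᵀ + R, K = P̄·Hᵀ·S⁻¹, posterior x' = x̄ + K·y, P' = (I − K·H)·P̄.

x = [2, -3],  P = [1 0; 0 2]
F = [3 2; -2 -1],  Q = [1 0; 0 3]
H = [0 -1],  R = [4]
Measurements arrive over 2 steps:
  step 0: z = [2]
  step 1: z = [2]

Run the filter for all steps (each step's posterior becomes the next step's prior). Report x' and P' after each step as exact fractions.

step 0: x' = [10/13, -22/13], P' = [134/13 -40/13; -40/13 36/13]
step 1: x' = [742/503, -894/503], P' = [6841/503 -2384/503; -2384/503 1804/503]

step 0: x̄ = F·x = [0, -1]
step 0: P̄ = F·P·Fᵀ + Q = [18 -10; -10 9]
step 0: y = z − H·x̄ = [1]
step 0: S = H·P̄·Hᵀ + R = [13]
step 0: K = P̄·Hᵀ·S⁻¹ = [10/13; -9/13]
step 0: x' = x̄ + K·y = [10/13, -22/13]
step 0: P' = (I − K·H)·P̄ = [134/13 -40/13; -40/13 36/13]
step 1: x̄ = F·x = [-14/13, 2/13]
step 1: P̄ = F·P·Fᵀ + Q = [883/13 -596/13; -596/13 451/13]
step 1: y = z − H·x̄ = [28/13]
step 1: S = H·P̄·Hᵀ + R = [503/13]
step 1: K = P̄·Hᵀ·S⁻¹ = [596/503; -451/503]
step 1: x' = x̄ + K·y = [742/503, -894/503]
step 1: P' = (I − K·H)·P̄ = [6841/503 -2384/503; -2384/503 1804/503]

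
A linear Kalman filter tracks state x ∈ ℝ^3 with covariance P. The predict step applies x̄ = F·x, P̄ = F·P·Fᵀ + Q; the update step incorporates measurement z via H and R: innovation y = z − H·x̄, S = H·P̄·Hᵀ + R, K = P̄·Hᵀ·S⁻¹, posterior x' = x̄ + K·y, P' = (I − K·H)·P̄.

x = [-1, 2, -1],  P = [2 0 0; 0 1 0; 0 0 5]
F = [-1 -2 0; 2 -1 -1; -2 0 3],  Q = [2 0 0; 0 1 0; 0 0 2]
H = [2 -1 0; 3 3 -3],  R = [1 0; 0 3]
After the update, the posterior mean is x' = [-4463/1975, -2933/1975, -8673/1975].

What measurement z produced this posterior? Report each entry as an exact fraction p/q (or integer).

x̄ = F·x = [-3, -3, -1]
P̄ = F·P·Fᵀ + Q = [8 -2 4; -2 15 -23; 4 -23 55]
S = H·P̄·Hᵀ + R = [56 -96; -96 1011]
K = P̄·Hᵀ·S⁻¹ = [3129/7900 86/1975; -2947/15800 176/1975; 3343/15800 -394/1975]
x' − x̄ = [1462/1975, 2992/1975, -6698/1975] = K·y
y = (KᵀK)⁻¹·Kᵀ·(x' − x̄) = [0, 17]
z = y + H·x̄ = [0, 17] + [-3, -15] = [-3, 2]

z = [-3, 2]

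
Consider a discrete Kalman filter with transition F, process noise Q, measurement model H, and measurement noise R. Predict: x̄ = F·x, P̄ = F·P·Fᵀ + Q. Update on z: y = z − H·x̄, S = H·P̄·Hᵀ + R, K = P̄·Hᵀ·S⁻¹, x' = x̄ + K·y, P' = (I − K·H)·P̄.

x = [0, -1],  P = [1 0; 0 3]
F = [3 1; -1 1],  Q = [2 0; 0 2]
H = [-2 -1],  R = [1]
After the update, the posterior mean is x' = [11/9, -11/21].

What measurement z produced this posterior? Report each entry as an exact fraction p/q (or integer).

x̄ = F·x = [-1, -1]
P̄ = F·P·Fᵀ + Q = [14 0; 0 6]
S = H·P̄·Hᵀ + R = [63]
K = P̄·Hᵀ·S⁻¹ = [-4/9; -2/21]
x' − x̄ = [20/9, 10/21] = K·y
y = (KᵀK)⁻¹·Kᵀ·(x' − x̄) = [-5]
z = y + H·x̄ = [-5] + [3] = [-2]

z = [-2]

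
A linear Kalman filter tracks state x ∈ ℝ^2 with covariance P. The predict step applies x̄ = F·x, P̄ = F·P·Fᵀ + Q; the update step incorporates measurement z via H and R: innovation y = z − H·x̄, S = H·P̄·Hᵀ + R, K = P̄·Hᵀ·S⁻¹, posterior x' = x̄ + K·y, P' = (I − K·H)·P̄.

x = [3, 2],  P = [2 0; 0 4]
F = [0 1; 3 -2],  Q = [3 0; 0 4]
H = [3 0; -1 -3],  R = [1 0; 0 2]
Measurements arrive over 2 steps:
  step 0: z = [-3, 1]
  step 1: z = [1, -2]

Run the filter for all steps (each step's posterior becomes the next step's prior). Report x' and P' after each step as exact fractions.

step 0: x' = [-5192/5597, 223/5597], P' = [1832/16791 -622/16791; -622/16791 3914/16791]
step 1: x' = [9800470/29476067, 12874492/29476067], P' = [3165046/29476067 -1038212/29476067; -1038212/29476067 6666096/29476067]

step 0: x̄ = F·x = [2, 5]
step 0: P̄ = F·P·Fᵀ + Q = [7 -8; -8 38]
step 0: y = z − H·x̄ = [-9, 18]
step 0: S = H·P̄·Hᵀ + R = [64 51; 51 303]
step 0: K = P̄·Hᵀ·S⁻¹ = [1832/5597 17/16791; -622/5597 -5560/16791]
step 0: x' = x̄ + K·y = [-5192/5597, 223/5597]
step 0: P' = (I − K·H)·P̄ = [1832/16791 -622/16791; -622/16791 3914/16791]
step 1: x̄ = F·x = [223/5597, -16022/5597]
step 1: P̄ = F·P·Fᵀ + Q = [54287/16791 -9694/16791; -9694/16791 106772/16791]
step 1: y = z − H·x̄ = [4928/5597, -59037/5597]
step 1: S = H·P̄·Hᵀ + R = [168458/5597 -25205/5597; -25205/5597 990653/16791]
step 1: K = P̄·Hᵀ·S⁻¹ = [9495138/29476067 -25205/29476067; -3114636/29476067 -9480038/29476067]
step 1: x' = x̄ + K·y = [9800470/29476067, 12874492/29476067]
step 1: P' = (I − K·H)·P̄ = [3165046/29476067 -1038212/29476067; -1038212/29476067 6666096/29476067]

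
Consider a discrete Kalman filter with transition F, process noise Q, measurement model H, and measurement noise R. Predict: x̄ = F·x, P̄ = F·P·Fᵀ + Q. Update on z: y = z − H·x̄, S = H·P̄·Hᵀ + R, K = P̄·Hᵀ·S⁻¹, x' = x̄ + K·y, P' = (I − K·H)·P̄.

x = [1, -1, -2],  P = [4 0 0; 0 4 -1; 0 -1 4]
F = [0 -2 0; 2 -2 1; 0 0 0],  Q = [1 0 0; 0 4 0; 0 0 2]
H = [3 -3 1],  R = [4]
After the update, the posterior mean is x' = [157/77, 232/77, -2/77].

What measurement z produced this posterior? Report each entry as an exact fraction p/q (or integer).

z = [-3]

x̄ = F·x = [2, 2, 0]
P̄ = F·P·Fᵀ + Q = [17 18 0; 18 44 0; 0 0 2]
S = H·P̄·Hᵀ + R = [231]
K = P̄·Hᵀ·S⁻¹ = [-1/77; -26/77; 2/231]
x' − x̄ = [3/77, 78/77, -2/77] = K·y
y = (KᵀK)⁻¹·Kᵀ·(x' − x̄) = [-3]
z = y + H·x̄ = [-3] + [0] = [-3]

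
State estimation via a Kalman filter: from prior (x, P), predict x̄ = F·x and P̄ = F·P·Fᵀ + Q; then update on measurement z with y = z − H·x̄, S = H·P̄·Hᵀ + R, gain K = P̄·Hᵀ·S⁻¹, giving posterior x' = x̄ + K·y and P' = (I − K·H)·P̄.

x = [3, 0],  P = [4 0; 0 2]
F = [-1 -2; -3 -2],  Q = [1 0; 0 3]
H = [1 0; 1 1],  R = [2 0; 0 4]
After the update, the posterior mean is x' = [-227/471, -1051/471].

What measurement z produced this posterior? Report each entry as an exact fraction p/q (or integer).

z = [-1, -2]

x̄ = F·x = [-3, -9]
P̄ = F·P·Fᵀ + Q = [13 20; 20 47]
S = H·P̄·Hᵀ + R = [15 33; 33 104]
K = P̄·Hᵀ·S⁻¹ = [263/471 22/157; -131/471 115/157]
x' − x̄ = [1186/471, 3188/471] = K·y
y = (KᵀK)⁻¹·Kᵀ·(x' − x̄) = [2, 10]
z = y + H·x̄ = [2, 10] + [-3, -12] = [-1, -2]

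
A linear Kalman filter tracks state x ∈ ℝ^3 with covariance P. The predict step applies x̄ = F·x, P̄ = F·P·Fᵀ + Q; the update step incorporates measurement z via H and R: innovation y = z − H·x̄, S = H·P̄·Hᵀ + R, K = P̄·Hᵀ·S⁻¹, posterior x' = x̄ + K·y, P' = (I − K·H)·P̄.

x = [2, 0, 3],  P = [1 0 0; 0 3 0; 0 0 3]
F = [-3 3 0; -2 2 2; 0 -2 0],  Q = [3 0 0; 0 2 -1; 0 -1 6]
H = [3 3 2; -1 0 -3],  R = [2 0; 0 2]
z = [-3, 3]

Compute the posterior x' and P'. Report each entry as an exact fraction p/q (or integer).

x̄ = F·x = [-6, 2, 0]
P̄ = F·P·Fᵀ + Q = [39 24 -18; 24 30 -13; -18 -13 18]
y = z − H·x̄ = [9, -3]
S = H·P̄·Hᵀ + R = [755 18; 18 95]
K = P̄·Hᵀ·S⁻¹ = [14265/71401 8571/71401; 1150/6491 807/6491; -4767/71401 -26154/71401]
x' = x̄ + K·y = [-325734/71401, 20911/6491, 35559/71401]
P' = (I − K·H)·P̄ = [473529/71401 -32271/6491 -163557/71401; -32271/6491 26225/6491 10219/6491; -163557/71401 10219/6491 71955/71401]

x' = [-325734/71401, 20911/6491, 35559/71401]
P' = [473529/71401 -32271/6491 -163557/71401; -32271/6491 26225/6491 10219/6491; -163557/71401 10219/6491 71955/71401]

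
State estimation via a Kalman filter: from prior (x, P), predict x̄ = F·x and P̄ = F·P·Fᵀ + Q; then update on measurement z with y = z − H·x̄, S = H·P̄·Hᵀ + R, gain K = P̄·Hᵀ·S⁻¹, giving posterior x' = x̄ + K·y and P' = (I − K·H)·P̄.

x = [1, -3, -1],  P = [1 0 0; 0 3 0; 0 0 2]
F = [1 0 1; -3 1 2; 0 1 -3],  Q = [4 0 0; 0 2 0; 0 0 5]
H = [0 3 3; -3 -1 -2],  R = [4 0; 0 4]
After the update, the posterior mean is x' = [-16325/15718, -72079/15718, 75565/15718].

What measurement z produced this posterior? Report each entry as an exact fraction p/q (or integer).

x̄ = F·x = [0, -8, 0]
P̄ = F·P·Fᵀ + Q = [7 1 -6; 1 22 -9; -6 -9 26]
S = H·P̄·Hᵀ + R = [274 -96; -96 91]
K = P̄·Hᵀ·S⁻¹ = [-2325/15718 -2090/7859; 2877/15718 913/7859; 2241/15718 -977/7859]
x' − x̄ = [-16325/15718, 53665/15718, 75565/15718] = K·y
y = (KᵀK)⁻¹·Kᵀ·(x' − x̄) = [25, -10]
z = y + H·x̄ = [25, -10] + [-24, 8] = [1, -2]

z = [1, -2]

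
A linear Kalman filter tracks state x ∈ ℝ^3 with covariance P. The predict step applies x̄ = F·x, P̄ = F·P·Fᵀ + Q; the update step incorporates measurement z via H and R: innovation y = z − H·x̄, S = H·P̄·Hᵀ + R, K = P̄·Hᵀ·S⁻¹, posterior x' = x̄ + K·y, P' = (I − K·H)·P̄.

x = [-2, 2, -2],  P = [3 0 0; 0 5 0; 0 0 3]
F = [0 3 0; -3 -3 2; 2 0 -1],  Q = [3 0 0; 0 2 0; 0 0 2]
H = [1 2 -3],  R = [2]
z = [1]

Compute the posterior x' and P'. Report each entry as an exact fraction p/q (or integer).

x' = [4056/655, -3217/655, -1013/655]
P' = [29676/655 -21117/655 -4158/655; -21117/655 16729/655 3981/655; -4158/655 3981/655 1334/655]

x̄ = F·x = [6, -4, -2]
P̄ = F·P·Fᵀ + Q = [48 -45 0; -45 86 -24; 0 -24 17]
y = z − H·x̄ = [-3]
S = H·P̄·Hᵀ + R = [655]
K = P̄·Hᵀ·S⁻¹ = [-42/655; 199/655; -99/655]
x' = x̄ + K·y = [4056/655, -3217/655, -1013/655]
P' = (I − K·H)·P̄ = [29676/655 -21117/655 -4158/655; -21117/655 16729/655 3981/655; -4158/655 3981/655 1334/655]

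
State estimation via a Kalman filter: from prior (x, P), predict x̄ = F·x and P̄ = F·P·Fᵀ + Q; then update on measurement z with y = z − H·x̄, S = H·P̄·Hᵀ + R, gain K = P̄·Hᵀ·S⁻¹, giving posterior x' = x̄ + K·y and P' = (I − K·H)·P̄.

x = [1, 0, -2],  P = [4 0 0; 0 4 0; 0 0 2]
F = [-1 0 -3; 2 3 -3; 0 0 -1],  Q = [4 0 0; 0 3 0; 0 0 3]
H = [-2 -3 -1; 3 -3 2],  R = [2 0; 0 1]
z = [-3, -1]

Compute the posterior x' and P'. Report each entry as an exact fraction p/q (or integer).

x̄ = F·x = [5, 8, 2]
P̄ = F·P·Fᵀ + Q = [26 10 6; 10 73 6; 6 6 5]
y = z − H·x̄ = [33, 4]
S = H·P̄·Hᵀ + R = [948 401; 401 732]
K = P̄·Hᵀ·S⁻¹ = [-88476/533135 92168/533135; -108363/533135 -69551/533135; -5926/106627 4703/106627]
x' = x̄ + K·y = [114639/533135, 410897/533135, 36508/106627]
P' = (I − K·H)·P̄ = [545542/533135 -31534/533135 -163906/106627; -31534/533135 59393/533135 20323/106627; -163906/106627 20323/106627 278695/106627]

x' = [114639/533135, 410897/533135, 36508/106627]
P' = [545542/533135 -31534/533135 -163906/106627; -31534/533135 59393/533135 20323/106627; -163906/106627 20323/106627 278695/106627]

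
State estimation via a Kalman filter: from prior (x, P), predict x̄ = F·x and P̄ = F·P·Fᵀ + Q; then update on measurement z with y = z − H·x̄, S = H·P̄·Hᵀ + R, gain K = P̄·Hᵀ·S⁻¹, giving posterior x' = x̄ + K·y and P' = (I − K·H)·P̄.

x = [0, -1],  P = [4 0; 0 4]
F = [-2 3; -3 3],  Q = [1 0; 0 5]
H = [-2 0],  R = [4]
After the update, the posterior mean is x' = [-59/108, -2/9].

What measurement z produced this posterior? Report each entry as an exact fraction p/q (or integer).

z = [1]

x̄ = F·x = [-3, -3]
P̄ = F·P·Fᵀ + Q = [53 60; 60 77]
S = H·P̄·Hᵀ + R = [216]
K = P̄·Hᵀ·S⁻¹ = [-53/108; -5/9]
x' − x̄ = [265/108, 25/9] = K·y
y = (KᵀK)⁻¹·Kᵀ·(x' − x̄) = [-5]
z = y + H·x̄ = [-5] + [6] = [1]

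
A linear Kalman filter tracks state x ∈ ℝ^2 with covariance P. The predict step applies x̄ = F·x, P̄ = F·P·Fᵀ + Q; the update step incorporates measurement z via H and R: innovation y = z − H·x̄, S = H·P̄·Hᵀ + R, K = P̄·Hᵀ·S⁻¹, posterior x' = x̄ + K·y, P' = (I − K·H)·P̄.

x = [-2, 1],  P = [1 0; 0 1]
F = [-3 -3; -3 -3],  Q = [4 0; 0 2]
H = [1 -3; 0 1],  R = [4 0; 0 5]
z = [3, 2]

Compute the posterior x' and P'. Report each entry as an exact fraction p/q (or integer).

x' = [621/343, -2/49]
P' = [3062/343 150/49; 150/49 10/7]

x̄ = F·x = [3, 3]
P̄ = F·P·Fᵀ + Q = [22 18; 18 20]
y = z − H·x̄ = [9, -1]
S = H·P̄·Hᵀ + R = [98 -42; -42 25]
K = P̄·Hᵀ·S⁻¹ = [-22/343 30/49; -15/49 2/7]
x' = x̄ + K·y = [621/343, -2/49]
P' = (I − K·H)·P̄ = [3062/343 150/49; 150/49 10/7]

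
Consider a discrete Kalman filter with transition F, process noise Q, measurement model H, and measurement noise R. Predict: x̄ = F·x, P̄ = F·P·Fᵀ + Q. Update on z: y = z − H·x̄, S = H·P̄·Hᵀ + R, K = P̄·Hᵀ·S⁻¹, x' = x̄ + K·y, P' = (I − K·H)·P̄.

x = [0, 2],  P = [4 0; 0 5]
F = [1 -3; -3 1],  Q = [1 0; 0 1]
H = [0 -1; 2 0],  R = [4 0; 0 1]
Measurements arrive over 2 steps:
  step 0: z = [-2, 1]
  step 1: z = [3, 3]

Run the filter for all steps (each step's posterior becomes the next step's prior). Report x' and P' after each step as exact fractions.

step 0: x̄ = F·x = [-6, 2]
step 0: P̄ = F·P·Fᵀ + Q = [50 -27; -27 42]
step 0: y = z − H·x̄ = [0, 13]
step 0: S = H·P̄·Hᵀ + R = [46 54; 54 201]
step 0: K = P̄·Hᵀ·S⁻¹ = [9/2110 1571/3165; -921/1055 -36/1055]
step 0: x' = x̄ + K·y = [1433/3165, 1642/1055]
step 0: P' = (I − K·H)·P̄ = [1571/6330 -18/1055; -18/1055 3684/1055]
step 1: x̄ = F·x = [-2669/633, 209/1055]
step 1: P̄ = F·P·Fᵀ + Q = [41497/1266 -4807/422; -4807/422 14407/2110]
step 1: y = z − H·x̄ = [3374/1055, 7237/633]
step 1: S = H·P̄·Hᵀ + R = [22847/2110 4807/211; 4807/211 83627/633]
step 1: K = P̄·Hᵀ·S⁻¹ = [6555/524519 259144/524519; -2424629/5769709 -52440/524519]
step 1: x' = x̄ + K·y = [772123/524519, -13206143/5769709]
step 1: P' = (I − K·H)·P̄ = [129572/524519 -26220/524519; -26220/524519 9698516/5769709]

step 0: x' = [1433/3165, 1642/1055], P' = [1571/6330 -18/1055; -18/1055 3684/1055]
step 1: x' = [772123/524519, -13206143/5769709], P' = [129572/524519 -26220/524519; -26220/524519 9698516/5769709]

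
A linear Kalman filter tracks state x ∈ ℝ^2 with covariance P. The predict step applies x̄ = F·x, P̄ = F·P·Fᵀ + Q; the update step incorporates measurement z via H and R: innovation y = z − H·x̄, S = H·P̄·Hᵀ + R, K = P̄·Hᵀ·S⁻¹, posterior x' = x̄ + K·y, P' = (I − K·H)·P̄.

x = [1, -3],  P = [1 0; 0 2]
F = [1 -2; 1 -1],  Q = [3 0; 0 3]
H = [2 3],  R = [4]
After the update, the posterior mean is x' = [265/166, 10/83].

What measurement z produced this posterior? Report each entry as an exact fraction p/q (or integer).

x̄ = F·x = [7, 4]
P̄ = F·P·Fᵀ + Q = [12 5; 5 6]
S = H·P̄·Hᵀ + R = [166]
K = P̄·Hᵀ·S⁻¹ = [39/166; 14/83]
x' − x̄ = [-897/166, -322/83] = K·y
y = (KᵀK)⁻¹·Kᵀ·(x' − x̄) = [-23]
z = y + H·x̄ = [-23] + [26] = [3]

z = [3]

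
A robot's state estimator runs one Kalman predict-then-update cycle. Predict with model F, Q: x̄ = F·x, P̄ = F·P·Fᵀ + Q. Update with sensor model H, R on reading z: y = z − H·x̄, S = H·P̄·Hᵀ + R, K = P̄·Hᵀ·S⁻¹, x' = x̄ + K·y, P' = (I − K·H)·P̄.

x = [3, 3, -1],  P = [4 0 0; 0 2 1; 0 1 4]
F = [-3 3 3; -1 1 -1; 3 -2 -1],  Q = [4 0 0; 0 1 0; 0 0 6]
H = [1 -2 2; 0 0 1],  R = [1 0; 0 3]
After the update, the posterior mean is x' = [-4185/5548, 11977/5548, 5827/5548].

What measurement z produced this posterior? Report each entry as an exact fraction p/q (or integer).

x̄ = F·x = [-3, 1, 4]
P̄ = F·P·Fᵀ + Q = [112 6 -69; 6 9 -11; -69 -11 58]
S = H·P̄·Hᵀ + R = [169 69; 69 61]
K = P̄·Hᵀ·S⁻¹ = [2443/5548 -9039/5548; -1315/5548 487/5548; 207/5548 5041/5548]
x' − x̄ = [12459/5548, 6429/5548, -16365/5548] = K·y
y = (KᵀK)⁻¹·Kᵀ·(x' − x̄) = [-6, -3]
z = y + H·x̄ = [-6, -3] + [3, 4] = [-3, 1]

z = [-3, 1]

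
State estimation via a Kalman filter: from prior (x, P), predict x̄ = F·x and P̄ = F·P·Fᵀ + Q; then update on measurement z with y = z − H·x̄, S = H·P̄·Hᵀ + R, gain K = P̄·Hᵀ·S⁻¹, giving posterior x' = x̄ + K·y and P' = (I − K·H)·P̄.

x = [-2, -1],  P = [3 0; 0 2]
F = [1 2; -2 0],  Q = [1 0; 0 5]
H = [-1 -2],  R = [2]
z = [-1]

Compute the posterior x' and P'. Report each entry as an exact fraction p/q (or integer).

x̄ = F·x = [-4, 4]
P̄ = F·P·Fᵀ + Q = [12 -6; -6 17]
y = z − H·x̄ = [3]
S = H·P̄·Hᵀ + R = [58]
K = P̄·Hᵀ·S⁻¹ = [0; -14/29]
x' = x̄ + K·y = [-4, 74/29]
P' = (I − K·H)·P̄ = [12 -6; -6 101/29]

x' = [-4, 74/29]
P' = [12 -6; -6 101/29]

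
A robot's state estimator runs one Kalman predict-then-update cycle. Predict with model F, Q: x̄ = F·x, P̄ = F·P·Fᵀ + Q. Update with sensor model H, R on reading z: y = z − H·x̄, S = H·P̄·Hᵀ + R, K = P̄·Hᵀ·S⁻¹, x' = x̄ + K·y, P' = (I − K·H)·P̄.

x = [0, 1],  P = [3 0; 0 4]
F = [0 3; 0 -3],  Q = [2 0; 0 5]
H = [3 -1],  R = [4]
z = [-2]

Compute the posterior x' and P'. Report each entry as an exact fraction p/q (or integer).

x̄ = F·x = [3, -3]
P̄ = F·P·Fᵀ + Q = [38 -36; -36 41]
y = z − H·x̄ = [-14]
S = H·P̄·Hᵀ + R = [603]
K = P̄·Hᵀ·S⁻¹ = [50/201; -149/603]
x' = x̄ + K·y = [-97/201, 277/603]
P' = (I − K·H)·P̄ = [46/67 214/201; 214/201 2522/603]

x' = [-97/201, 277/603]
P' = [46/67 214/201; 214/201 2522/603]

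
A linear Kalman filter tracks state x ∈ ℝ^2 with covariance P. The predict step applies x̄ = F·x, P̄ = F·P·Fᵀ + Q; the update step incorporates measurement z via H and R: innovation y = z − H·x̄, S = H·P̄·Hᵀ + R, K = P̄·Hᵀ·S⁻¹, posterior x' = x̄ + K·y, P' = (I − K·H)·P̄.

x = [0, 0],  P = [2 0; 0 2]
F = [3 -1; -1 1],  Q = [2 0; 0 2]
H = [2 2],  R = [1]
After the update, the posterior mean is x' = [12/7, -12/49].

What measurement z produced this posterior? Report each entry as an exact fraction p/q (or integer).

z = [3]

x̄ = F·x = [0, 0]
P̄ = F·P·Fᵀ + Q = [22 -8; -8 6]
S = H·P̄·Hᵀ + R = [49]
K = P̄·Hᵀ·S⁻¹ = [4/7; -4/49]
x' − x̄ = [12/7, -12/49] = K·y
y = (KᵀK)⁻¹·Kᵀ·(x' − x̄) = [3]
z = y + H·x̄ = [3] + [0] = [3]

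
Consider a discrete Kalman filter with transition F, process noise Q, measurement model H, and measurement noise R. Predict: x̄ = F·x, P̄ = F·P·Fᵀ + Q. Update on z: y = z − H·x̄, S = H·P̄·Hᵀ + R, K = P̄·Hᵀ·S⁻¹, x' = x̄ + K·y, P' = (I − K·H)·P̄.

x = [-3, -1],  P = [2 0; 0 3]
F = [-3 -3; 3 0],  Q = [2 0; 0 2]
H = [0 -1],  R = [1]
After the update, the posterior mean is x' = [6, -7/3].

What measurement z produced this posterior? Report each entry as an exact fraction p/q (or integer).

x̄ = F·x = [12, -9]
P̄ = F·P·Fᵀ + Q = [47 -18; -18 20]
S = H·P̄·Hᵀ + R = [21]
K = P̄·Hᵀ·S⁻¹ = [6/7; -20/21]
x' − x̄ = [-6, 20/3] = K·y
y = (KᵀK)⁻¹·Kᵀ·(x' − x̄) = [-7]
z = y + H·x̄ = [-7] + [9] = [2]

z = [2]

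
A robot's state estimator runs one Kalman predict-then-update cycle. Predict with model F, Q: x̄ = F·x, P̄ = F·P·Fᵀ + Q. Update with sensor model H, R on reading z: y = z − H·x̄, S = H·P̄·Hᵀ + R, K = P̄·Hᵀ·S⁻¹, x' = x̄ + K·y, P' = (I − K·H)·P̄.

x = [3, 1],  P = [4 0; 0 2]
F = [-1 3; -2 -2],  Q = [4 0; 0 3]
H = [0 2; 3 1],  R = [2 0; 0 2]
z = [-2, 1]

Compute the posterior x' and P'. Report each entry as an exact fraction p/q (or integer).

x' = [8786/12695, -14233/12695]
P' = [3482/12695 -2066/12695; -2066/12695 6228/12695]

x̄ = F·x = [0, -8]
P̄ = F·P·Fᵀ + Q = [26 -4; -4 27]
y = z − H·x̄ = [14, 9]
S = H·P̄·Hᵀ + R = [110 30; 30 239]
K = P̄·Hᵀ·S⁻¹ = [-2066/12695 838/2539; 6228/12695 3/2539]
x' = x̄ + K·y = [8786/12695, -14233/12695]
P' = (I − K·H)·P̄ = [3482/12695 -2066/12695; -2066/12695 6228/12695]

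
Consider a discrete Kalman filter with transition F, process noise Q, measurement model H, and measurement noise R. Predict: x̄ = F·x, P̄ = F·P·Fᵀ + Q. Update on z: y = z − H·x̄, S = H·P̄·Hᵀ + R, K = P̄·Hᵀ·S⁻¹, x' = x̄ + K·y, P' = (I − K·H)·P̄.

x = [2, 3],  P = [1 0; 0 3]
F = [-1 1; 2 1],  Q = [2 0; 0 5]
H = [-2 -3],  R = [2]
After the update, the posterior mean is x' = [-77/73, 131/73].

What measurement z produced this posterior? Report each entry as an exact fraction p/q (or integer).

z = [-3]

x̄ = F·x = [1, 7]
P̄ = F·P·Fᵀ + Q = [6 1; 1 12]
S = H·P̄·Hᵀ + R = [146]
K = P̄·Hᵀ·S⁻¹ = [-15/146; -19/73]
x' − x̄ = [-150/73, -380/73] = K·y
y = (KᵀK)⁻¹·Kᵀ·(x' − x̄) = [20]
z = y + H·x̄ = [20] + [-23] = [-3]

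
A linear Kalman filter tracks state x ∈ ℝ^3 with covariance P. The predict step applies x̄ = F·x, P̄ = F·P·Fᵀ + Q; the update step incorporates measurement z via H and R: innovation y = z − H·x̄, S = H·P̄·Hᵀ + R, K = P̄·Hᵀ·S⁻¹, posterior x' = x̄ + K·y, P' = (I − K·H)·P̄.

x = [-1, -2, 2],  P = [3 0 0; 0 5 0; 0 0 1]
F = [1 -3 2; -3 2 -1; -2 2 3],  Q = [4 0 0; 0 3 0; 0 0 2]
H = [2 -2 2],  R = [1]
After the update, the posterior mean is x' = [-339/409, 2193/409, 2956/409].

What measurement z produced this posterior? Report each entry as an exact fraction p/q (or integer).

z = [2]

x̄ = F·x = [9, -3, 4]
P̄ = F·P·Fᵀ + Q = [56 -41 -30; -41 51 35; -30 35 43]
S = H·P̄·Hᵀ + R = [409]
K = P̄·Hᵀ·S⁻¹ = [134/409; -114/409; -44/409]
x' − x̄ = [-4020/409, 3420/409, 1320/409] = K·y
y = (KᵀK)⁻¹·Kᵀ·(x' − x̄) = [-30]
z = y + H·x̄ = [-30] + [32] = [2]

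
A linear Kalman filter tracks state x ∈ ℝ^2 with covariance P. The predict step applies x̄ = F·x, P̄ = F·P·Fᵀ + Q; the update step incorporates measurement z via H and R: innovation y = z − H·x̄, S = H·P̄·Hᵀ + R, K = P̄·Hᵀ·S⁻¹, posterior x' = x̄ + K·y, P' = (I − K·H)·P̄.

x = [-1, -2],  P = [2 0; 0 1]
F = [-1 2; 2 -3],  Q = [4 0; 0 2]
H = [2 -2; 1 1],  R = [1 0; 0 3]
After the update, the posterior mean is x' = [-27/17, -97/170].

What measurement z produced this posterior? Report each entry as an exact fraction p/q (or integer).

x̄ = F·x = [-3, 4]
P̄ = F·P·Fᵀ + Q = [10 -10; -10 19]
S = H·P̄·Hᵀ + R = [197 -18; -18 12]
K = P̄·Hᵀ·S⁻¹ = [4/17 6/17; -89/340 243/680]
x' − x̄ = [24/17, -777/170] = K·y
y = (KᵀK)⁻¹·Kᵀ·(x' − x̄) = [12, -4]
z = y + H·x̄ = [12, -4] + [-14, 1] = [-2, -3]

z = [-2, -3]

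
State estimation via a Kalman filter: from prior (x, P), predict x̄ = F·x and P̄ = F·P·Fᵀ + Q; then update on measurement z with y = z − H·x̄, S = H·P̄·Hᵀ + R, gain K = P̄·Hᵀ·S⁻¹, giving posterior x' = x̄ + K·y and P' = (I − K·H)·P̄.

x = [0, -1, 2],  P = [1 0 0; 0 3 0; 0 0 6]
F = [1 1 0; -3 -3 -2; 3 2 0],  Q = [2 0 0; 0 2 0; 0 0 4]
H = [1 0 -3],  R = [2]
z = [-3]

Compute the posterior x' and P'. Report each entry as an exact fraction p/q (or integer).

x' = [-11/179, -731/179, 170/179]
P' = [633/179 -699/179 225/179; -699/179 6337/179 -279/179; 225/179 -279/179 119/179]

x̄ = F·x = [-1, -1, -2]
P̄ = F·P·Fᵀ + Q = [6 -12 9; -12 62 -27; 9 -27 25]
y = z − H·x̄ = [-8]
S = H·P̄·Hᵀ + R = [179]
K = P̄·Hᵀ·S⁻¹ = [-21/179; 69/179; -66/179]
x' = x̄ + K·y = [-11/179, -731/179, 170/179]
P' = (I − K·H)·P̄ = [633/179 -699/179 225/179; -699/179 6337/179 -279/179; 225/179 -279/179 119/179]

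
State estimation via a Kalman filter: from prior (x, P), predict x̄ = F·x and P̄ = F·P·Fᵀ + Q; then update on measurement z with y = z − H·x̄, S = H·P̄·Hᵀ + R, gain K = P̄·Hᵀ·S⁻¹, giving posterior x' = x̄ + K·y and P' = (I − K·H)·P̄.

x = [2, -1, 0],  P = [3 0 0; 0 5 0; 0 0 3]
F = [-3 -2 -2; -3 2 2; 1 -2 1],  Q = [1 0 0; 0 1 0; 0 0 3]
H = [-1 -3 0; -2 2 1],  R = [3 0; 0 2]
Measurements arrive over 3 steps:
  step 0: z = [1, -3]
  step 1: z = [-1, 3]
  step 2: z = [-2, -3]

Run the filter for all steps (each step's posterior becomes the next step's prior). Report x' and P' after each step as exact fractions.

step 0: x̄ = F·x = [-4, -8, 4]
step 0: P̄ = F·P·Fᵀ + Q = [60 -5 5; -5 60 -23; 5 -23 29]
step 0: y = z − H·x̄ = [-27, 1]
step 0: S = H·P̄·Hᵀ + R = [573 -196; -196 439]
step 0: K = P̄·Hᵀ·S⁻¹ = [-44255/213131 -80445/213131; -55853/213131 27011/213131; 22804/213131 -2927/213131]
step 0: x' = x̄ + K·y = [261916/213131, -170006/213131, 233889/213131]
step 0: P' = (I − K·H)·P̄ = [740760/213131 -202665/213131 1725960/213131; -202665/213131 123408/213131 -598124/213131; 1725960/213131 -598124/213131 4642314/213131]
step 1: x̄ = F·x = [-913514/213131, -657982/213131, 835817/213131]
step 1: P̄ = F·P·Fᵀ + Q = [39437407/213131 -7611056/213131 -21649984/213131; -7611056/213131 2878327/213131 4417684/213131; -21649984/213131 4417684/213131 13171175/213131]
step 1: y = z − H·x̄ = [-3100591/213131, -707488/213131]
step 1: S = H·P̄·Hᵀ + R = [20315407/213131 39557560/213131; 39557560/213131 348019493/213131]
step 1: K = P̄·Hᵀ·S⁻¹ = [-5630028017/25830860321 -1135869090/3690122903; -912227325/3690122903 372971950/3690122903; 1590241636/25830860321 666636421/3690122903]
step 1: x' = x̄ + K·y = [-2417020897/25830860321, 640621059/3690122903, 62673765895/25830860321]
step 1: P' = (I − K·H)·P̄ = [23020862964/25830860321 -291941853/3690122903 34226744610/25830860321; -291941853/3690122903 1009541276/3690122903 -1857022358/3690122903; 34226744610/25830860321 -1857022358/3690122903 103784712126/25830860321]
step 2: x̄ = F·x = [-18152166275/3690122903, 141567289307/25830860321, 51288050172/25830860321]
step 2: P̄ = F·P·Fᵀ + Q = [136947028407/3690122903 -18889283644/3690122903 -64810180766/3690122903; -18889283644/3690122903 186233559513/25830860321 85662504266/25830860321; -64810180766/3690122903 85662504266/25830860321 361189798909/25830860321]
step 2: y = z − H·x̄ = [245974983354/25830860321, -666045537599/25830860321]
step 2: S = H·P̄·Hᵀ + R = [1918873902381/25830860321 467640851152/25830860321; 467640851152/25830860321 8207437515575/25830860321]
step 2: K = P̄·Hᵀ·S⁻¹ = [-130843228344163/601232382328651 -185598481155036/601232382328651; -148588947145921/601232382328651 61398519533860/601232382328651; 36426719305820/601232382328651 103400633146097/601232382328651]
step 2: x' = x̄ + K·y = [582140425833647/601232382328651, 296988360550323/601232382328651, -1125530921764931/601232382328651]
step 2: P' = (I − K·H)·P̄ = [530704445168028/601232382328651 -46058253378513/601232382328651 782328434783010/601232382328651; -46058253378513/601232382328651 163941698272092/601232382328651 -297202864233490/601232382328651; 782328434783010/601232382328651 -297202864233490/601232382328651 2365863864325194/601232382328651]

step 0: x' = [261916/213131, -170006/213131, 233889/213131], P' = [740760/213131 -202665/213131 1725960/213131; -202665/213131 123408/213131 -598124/213131; 1725960/213131 -598124/213131 4642314/213131]
step 1: x' = [-2417020897/25830860321, 640621059/3690122903, 62673765895/25830860321], P' = [23020862964/25830860321 -291941853/3690122903 34226744610/25830860321; -291941853/3690122903 1009541276/3690122903 -1857022358/3690122903; 34226744610/25830860321 -1857022358/3690122903 103784712126/25830860321]
step 2: x' = [582140425833647/601232382328651, 296988360550323/601232382328651, -1125530921764931/601232382328651], P' = [530704445168028/601232382328651 -46058253378513/601232382328651 782328434783010/601232382328651; -46058253378513/601232382328651 163941698272092/601232382328651 -297202864233490/601232382328651; 782328434783010/601232382328651 -297202864233490/601232382328651 2365863864325194/601232382328651]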